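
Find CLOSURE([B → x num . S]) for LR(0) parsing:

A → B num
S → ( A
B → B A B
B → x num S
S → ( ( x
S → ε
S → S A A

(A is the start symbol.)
Start with: [B → x num . S]
  [B → x num . S] has the dot before S: add [S → . ( A], [S → . ( ( x], [S → .], [S → . S A A]
No further items can be added.

CLOSURE = { [B → x num . S], [S → . ( ( x], [S → . ( A], [S → . S A A], [S → .] }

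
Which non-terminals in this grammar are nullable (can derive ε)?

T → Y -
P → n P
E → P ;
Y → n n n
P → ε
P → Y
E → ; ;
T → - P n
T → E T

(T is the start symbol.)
ε-productions: P → ε
So P is immediately nullable.
No further non-terminal can be added: every production for the remaining non-terminals contains a terminal or a non-nullable non-terminal.
Nullable = { 'P' }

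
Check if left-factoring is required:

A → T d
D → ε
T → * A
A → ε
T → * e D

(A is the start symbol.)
Left-factoring is needed when two productions for the same non-terminal
share a common prefix on the right-hand side.

Productions for A:
  A → T d
  A → ε
Productions for T:
  T → * A
  T → * e D

Found common prefix '*' in productions for T

Answer: Yes, T has productions with common prefix '*'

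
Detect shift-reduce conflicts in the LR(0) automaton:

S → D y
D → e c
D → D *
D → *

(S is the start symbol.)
A shift-reduce conflict occurs when an LR(0) state has both:
  - a complete (reduce) item [A → α .] (dot at the end), and
  - a shift item [B → β . c γ] (dot before a terminal).

Augment with S' → S and build the canonical LR(0) collection (I0 = CLOSURE({[S' → . S]}), then GOTO on every symbol after a dot until no new states appear). It has 8 states:
  I0: { [D → . *], [D → . D *], [D → . e c], [S → . D y], [S' → . S] }  — shift
  I1: { [D → * .] }  — reduce
  I2: { [D → D . *], [S → D . y] }  — shift
  I3: { [S' → S .] }  — accept
  I4: { [D → e . c] }  — shift
  I5: { [D → e c .] }  — reduce
  I6: { [D → D * .] }  — reduce
  I7: { [S → D y .] }  — reduce

No state contains both a complete item and a shift item.

Answer: No shift-reduce conflicts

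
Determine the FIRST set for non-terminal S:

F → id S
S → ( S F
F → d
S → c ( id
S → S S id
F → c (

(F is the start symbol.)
From S → ( S F:
  - '(' is a terminal: add '(' and stop
From S → c ( id:
  - c is a terminal: add 'c' and stop
From S → S S id:
  - S is the symbol being defined: contributes nothing new
    S is not nullable, so stop

Collecting: FIRST(S) = { '(', 'c' }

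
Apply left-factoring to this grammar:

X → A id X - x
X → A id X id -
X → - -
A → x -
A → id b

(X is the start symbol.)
Left-factoring transforms A → αβ₁ | αβ₂ into A → αA' and A' → β₁ | β₂
(α is the longest common prefix among the alternatives). Repeat until
no nonterminal has two alternatives with a common prefix.

Round 1: X has alternatives sharing prefix 'A id X'. Introduce X': X → A id X X'
  Add: X' → - x
  Add: X' → id -

No remaining common prefixes — done.

Resulting grammar:
X → A id X X'
X' → - x
X' → id -
X → - -
A → x -
A → id b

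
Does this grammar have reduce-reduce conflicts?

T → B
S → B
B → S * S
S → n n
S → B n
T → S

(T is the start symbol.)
A reduce-reduce conflict occurs when an LR(0) state has two complete items [A → α .] and [B → β .] — both call for a reduction, and with no lookahead the parser cannot choose between them.

Augment with T' → T and build the canonical LR(0) collection (I0 = CLOSURE({[T' → . T]}), then GOTO on every symbol after a dot until no new states appear). It has 10 states:
  I0: { [B → . S * S], [S → . B n], [S → . B], [S → . n n], [T → . B], [T → . S], [T' → . T] }  — shift
  I1: { [S → B . n], [S → B .], [T → B .] }  — shift, 2 reduces
  I2: { [B → S . * S], [T → S .] }  — shift, reduce
  I3: { [T' → T .] }  — accept
  I4: { [S → n . n] }  — shift
  I5: { [S → n n .] }  — reduce
  I6: { [B → . S * S], [B → S * . S], [S → . B n], [S → . B], [S → . n n] }  — shift
  I7: { [S → B . n], [S → B .] }  — shift, reduce
  I8: { [B → S * S .], [B → S . * S] }  — shift, reduce
  I9: { [S → B n .] }  — reduce

I1 contains complete items [S → B .], [T → B .] — reduce-reduce conflict.

Answer: Yes — I1: [S → B .] vs [T → B .]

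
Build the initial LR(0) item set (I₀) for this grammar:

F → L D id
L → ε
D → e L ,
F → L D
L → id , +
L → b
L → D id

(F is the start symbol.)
{ [D → . e L ,], [F → . L D id], [F → . L D], [F' → . F], [L → . D id], [L → . b], [L → . id , +], [L → .] }

First, augment the grammar with F' → F
I₀ = CLOSURE({ [F' → . F] }):
  [F' → . F] has the dot before F: add [F → . L D id], [F → . L D]
  [F → . L D id] has the dot before L: add [L → .], [L → . id , +], [L → . b], [L → . D id]
  [L → . D id] has the dot before D: add [D → . e L ,]
No further items can be added.

I₀ = { [D → . e L ,], [F → . L D id], [F → . L D], [F' → . F], [L → . D id], [L → . b], [L → . id , +], [L → .] }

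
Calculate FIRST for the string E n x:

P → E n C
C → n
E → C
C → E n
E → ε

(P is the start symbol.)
{ 'n' }

FIRST sets of the non-terminals involved (from the grammar, by fixed-point iteration):
  FIRST(E) = { 'n', ε }

To compute FIRST(E n x), process the symbols left to right:
Symbol E is a non-terminal. Add FIRST(E) \ {ε} = { 'n' }
E is nullable (ε ∈ FIRST(E)), continue to the next symbol.
Symbol n is a terminal. Add 'n' and stop.
FIRST(E n x) = { 'n' }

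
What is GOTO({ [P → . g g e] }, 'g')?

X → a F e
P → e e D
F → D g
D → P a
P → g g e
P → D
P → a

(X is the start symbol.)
GOTO(I, 'g') = CLOSURE({ [A → αX.β] : [A → α.Xβ] ∈ I, X = 'g' })

Items with dot before 'g', with the dot advanced:
  [P → . g g e] → [P → g . g e]
Closure adds nothing (no advanced item has the dot before a non-terminal).

GOTO = { [P → g . g e] }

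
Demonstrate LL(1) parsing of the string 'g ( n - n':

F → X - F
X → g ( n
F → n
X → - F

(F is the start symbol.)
Stack is shown with the top on the left.

Stack        Input        Action
--------------------------------
F $          g ( n - n $  output F → X - F
X - F $      g ( n - n $  output X → g ( n
g ( n - F $  g ( n - n $  match 'g'
( n - F $    ( n - n $    match '('
n - F $      n - n $      match 'n'
- F $        - n $        match '-'
F $          n $          output F → n
n $          n $          match 'n'
$            $            accept

The string is accepted.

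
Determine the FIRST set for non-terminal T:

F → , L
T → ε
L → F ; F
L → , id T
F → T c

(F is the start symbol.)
From T → ε:
  - ε-production, so ε ∈ FIRST(T)

Collecting: FIRST(T) = { ε }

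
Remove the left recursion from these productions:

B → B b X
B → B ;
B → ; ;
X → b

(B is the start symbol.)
B is directly left-recursive. The standard transformation for
  A → A α₁ | ... | A α_m | β₁ | ... | β_n
is
  A  → β₁ A' | ... | β_n A'
  A' → α₁ A' | ... | α_m A' | ε

B → ; ; becomes B → ; ; B'
B → B b X becomes B' → b X B'
B → B ; becomes B' → ; B'
Add B' → ε

Productions for other non-terminals are unchanged:
  X → b

Resulting grammar:
B → ; ; B'
B' → b X B'
B' → ; B'
B' → ε
X → b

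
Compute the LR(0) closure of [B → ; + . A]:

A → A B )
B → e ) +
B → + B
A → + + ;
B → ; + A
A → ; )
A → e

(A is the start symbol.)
{ [A → . + + ;], [A → . ; )], [A → . A B )], [A → . e], [B → ; + . A] }

Start with: [B → ; + . A]
  [B → ; + . A] has the dot before A: add [A → . A B )], [A → . + + ;], [A → . ; )], [A → . e]
No further items can be added.

CLOSURE = { [A → . + + ;], [A → . ; )], [A → . A B )], [A → . e], [B → ; + . A] }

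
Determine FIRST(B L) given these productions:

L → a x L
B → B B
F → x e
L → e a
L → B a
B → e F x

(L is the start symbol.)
FIRST sets of the non-terminals involved (from the grammar, by fixed-point iteration):
  FIRST(B) = { 'e' }

To compute FIRST(B L), process the symbols left to right:
Symbol B is a non-terminal. Add FIRST(B) \ {ε} = { 'e' }
B is not nullable (ε ∉ FIRST(B)), so stop here.
FIRST(B L) = { 'e' }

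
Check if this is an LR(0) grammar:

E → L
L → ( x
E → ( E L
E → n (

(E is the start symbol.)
Augment with E' → E and build the canonical LR(0) collection (I0 = CLOSURE({[E' → . E]}), then GOTO on every symbol after a dot until no new states appear). It has 10 states:
  I0: { [E → . ( E L], [E → . L], [E → . n (], [E' → . E], [L → . ( x] }  — shift
  I1: { [E → ( . E L], [E → . ( E L], [E → . L], [E → . n (], [L → ( . x], [L → . ( x] }  — shift
  I2: { [E' → E .] }  — accept
  I3: { [E → L .] }  — reduce
  I4: { [E → n . (] }  — shift
  I5: { [E → n ( .] }  — reduce
  I6: { [E → ( E . L], [L → . ( x] }  — shift
  I7: { [L → ( x .] }  — reduce
  I8: { [L → ( . x] }  — shift
  I9: { [E → ( E L .] }  — reduce

Every state is either a pure shift/goto state or contains exactly one complete item and nothing to shift — no conflicts. The grammar is LR(0).

Answer: Yes, the grammar is LR(0)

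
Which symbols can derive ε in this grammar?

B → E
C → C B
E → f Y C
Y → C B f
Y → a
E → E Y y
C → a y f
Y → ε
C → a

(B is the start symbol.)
{ 'Y' }

ε-productions: Y → ε
So Y is immediately nullable.
No further non-terminal can be added: every production for the remaining non-terminals contains a terminal or a non-nullable non-terminal.
Nullable = { 'Y' }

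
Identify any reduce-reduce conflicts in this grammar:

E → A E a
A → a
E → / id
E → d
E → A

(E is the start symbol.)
No reduce-reduce conflicts

Augment with E' → E and build the canonical LR(0) collection (I0 = CLOSURE({[E' → . E]}), then GOTO on every symbol after a dot until no new states appear). It has 9 states:
  I0: { [A → . a], [E → . / id], [E → . A E a], [E → . A], [E → . d], [E' → . E] }  — shift
  I1: { [E → / . id] }  — shift
  I2: { [A → . a], [E → . / id], [E → . A E a], [E → . A], [E → . d], [E → A . E a], [E → A .] }  — shift, reduce
  I3: { [E' → E .] }  — accept
  I4: { [A → a .] }  — reduce
  I5: { [E → d .] }  — reduce
  I6: { [E → A E . a] }  — shift
  I7: { [E → A E a .] }  — reduce
  I8: { [E → / id .] }  — reduce

No state contains more than one complete item.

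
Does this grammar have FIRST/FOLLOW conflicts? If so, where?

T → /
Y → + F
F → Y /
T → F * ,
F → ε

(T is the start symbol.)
A FIRST/FOLLOW conflict occurs when a non-terminal N has a nullable alternative N → β (β ⇒* ε) and another alternative N → α with FIRST(α) ∩ FOLLOW(N) ≠ ∅: on such a lookahead the parser cannot decide between expanding α and letting N vanish via β.

Nullable non-terminals: F.
FIRST sets used below: FIRST(Y) = { '+' }

F: nullable alternative(s) F → ε; FOLLOW(F) = { '*', '/' }
  F → Y /: FIRST \ {ε} = { '+' } — disjoint from FOLLOW(F)
  F → ε: FIRST \ {ε} = { } — this is the only nullable alternative, skip

T, Y have no nullable alternative, so no FIRST/FOLLOW check is needed there.

No FIRST/FOLLOW conflicts found.

Answer: No FIRST/FOLLOW conflicts.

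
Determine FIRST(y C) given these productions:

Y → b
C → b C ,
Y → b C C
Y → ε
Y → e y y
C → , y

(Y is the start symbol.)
To compute FIRST(y C), process the symbols left to right:
Symbol y is a terminal. Add 'y' and stop.
FIRST(y C) = { 'y' }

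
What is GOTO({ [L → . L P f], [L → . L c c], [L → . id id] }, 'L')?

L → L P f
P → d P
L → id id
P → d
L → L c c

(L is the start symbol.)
GOTO(I, 'L') = CLOSURE({ [A → αX.β] : [A → α.Xβ] ∈ I, X = 'L' })

Items with dot before 'L', with the dot advanced:
  [L → . L P f] → [L → L . P f]
  [L → . L c c] → [L → L . c c]
Closure of the advanced items:
  [L → L . P f] has the dot before P: add [P → . d P], [P → . d]

GOTO = { [L → L . P f], [L → L . c c], [P → . d P], [P → . d] }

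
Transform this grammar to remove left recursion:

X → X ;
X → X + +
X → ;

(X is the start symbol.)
X → ; X'
X' → ; X'
X' → + + X'
X' → ε

X is directly left-recursive. The standard transformation for
  A → A α₁ | ... | A α_m | β₁ | ... | β_n
is
  A  → β₁ A' | ... | β_n A'
  A' → α₁ A' | ... | α_m A' | ε

X → ; becomes X → ; X'
X → X ; becomes X' → ; X'
X → X + + becomes X' → + + X'
Add X' → ε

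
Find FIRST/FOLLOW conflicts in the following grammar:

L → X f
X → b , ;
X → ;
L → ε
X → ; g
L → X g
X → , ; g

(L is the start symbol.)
No FIRST/FOLLOW conflicts.

A FIRST/FOLLOW conflict occurs when a non-terminal N has a nullable alternative N → β (β ⇒* ε) and another alternative N → α with FIRST(α) ∩ FOLLOW(N) ≠ ∅: on such a lookahead the parser cannot decide between expanding α and letting N vanish via β.

Nullable non-terminals: L.
FIRST sets used below: FIRST(X) = { ',', ';', 'b' }

L: nullable alternative(s) L → ε; FOLLOW(L) = { $ }
  L → X f: FIRST \ {ε} = { ',', ';', 'b' } — disjoint from FOLLOW(L)
  L → ε: FIRST \ {ε} = { } — this is the only nullable alternative, skip
  L → X g: FIRST \ {ε} = { ',', ';', 'b' } — disjoint from FOLLOW(L)

X has no nullable alternative, so no FIRST/FOLLOW check is needed there.

No FIRST/FOLLOW conflicts found.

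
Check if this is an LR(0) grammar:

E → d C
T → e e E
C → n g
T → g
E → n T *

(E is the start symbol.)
Yes, the grammar is LR(0)

A grammar is LR(0) if no state in the canonical LR(0) collection has:
  - both a shift item (dot before a terminal) and a complete item (shift-reduce conflict), or
  - two or more complete items (reduce-reduce conflict; the accept item [E' → E .] counts as a complete item here).

Augment with E' → E and build the canonical LR(0) collection (I0 = CLOSURE({[E' → . E]}), then GOTO on every symbol after a dot until no new states appear). It has 13 states:
  I0: { [E → . d C], [E → . n T *], [E' → . E] }  — shift
  I1: { [E' → E .] }  — accept
  I2: { [C → . n g], [E → d . C] }  — shift
  I3: { [E → n . T *], [T → . e e E], [T → . g] }  — shift
  I4: { [E → n T . *] }  — shift
  I5: { [T → e . e E] }  — shift
  I6: { [T → g .] }  — reduce
  I7: { [E → . d C], [E → . n T *], [T → e e . E] }  — shift
  I8: { [T → e e E .] }  — reduce
  I9: { [E → n T * .] }  — reduce
  I10: { [E → d C .] }  — reduce
  I11: { [C → n . g] }  — shift
  I12: { [C → n g .] }  — reduce

Every state is either a pure shift/goto state or contains exactly one complete item and nothing to shift — no conflicts. The grammar is LR(0).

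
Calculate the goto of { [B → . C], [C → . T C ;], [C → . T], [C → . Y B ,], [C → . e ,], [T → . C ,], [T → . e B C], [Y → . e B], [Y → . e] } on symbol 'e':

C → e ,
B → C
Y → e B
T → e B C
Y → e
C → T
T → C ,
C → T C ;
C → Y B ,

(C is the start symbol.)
GOTO(I, 'e') = CLOSURE({ [A → αX.β] : [A → α.Xβ] ∈ I, X = 'e' })

Items with dot before 'e', with the dot advanced:
  [C → . e ,] → [C → e . ,]
  [T → . e B C] → [T → e . B C]
  [Y → . e] → [Y → e .]
  [Y → . e B] → [Y → e . B]
Closure of the advanced items:
  [T → e . B C] has the dot before B: add [B → . C]
  [B → . C] has the dot before C: add [C → . e ,], [C → . T], [C → . T C ;], [C → . Y B ,]
  [C → . T] has the dot before T: add [T → . e B C], [T → . C ,]
  [C → . Y B ,] has the dot before Y: add [Y → . e B], [Y → . e]

GOTO = { [B → . C], [C → . T C ;], [C → . T], [C → . Y B ,], [C → . e ,], [C → e . ,], [T → . C ,], [T → . e B C], [T → e . B C], [Y → . e B], [Y → . e], [Y → e . B], [Y → e .] }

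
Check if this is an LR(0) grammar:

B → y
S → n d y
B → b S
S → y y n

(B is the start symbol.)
Yes, the grammar is LR(0)

Augment with B' → B and build the canonical LR(0) collection (I0 = CLOSURE({[B' → . B]}), then GOTO on every symbol after a dot until no new states appear). It has 11 states:
  I0: { [B → . b S], [B → . y], [B' → . B] }  — shift
  I1: { [B' → B .] }  — accept
  I2: { [B → b . S], [S → . n d y], [S → . y y n] }  — shift
  I3: { [B → y .] }  — reduce
  I4: { [B → b S .] }  — reduce
  I5: { [S → n . d y] }  — shift
  I6: { [S → y . y n] }  — shift
  I7: { [S → y y . n] }  — shift
  I8: { [S → y y n .] }  — reduce
  I9: { [S → n d . y] }  — shift
  I10: { [S → n d y .] }  — reduce

Every state is either a pure shift/goto state or contains exactly one complete item and nothing to shift — no conflicts. The grammar is LR(0).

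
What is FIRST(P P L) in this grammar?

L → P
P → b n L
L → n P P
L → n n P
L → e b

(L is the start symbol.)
{ 'b' }

FIRST sets of the non-terminals involved (from the grammar, by fixed-point iteration):
  FIRST(P) = { 'b' }

To compute FIRST(P P L), process the symbols left to right:
Symbol P is a non-terminal. Add FIRST(P) \ {ε} = { 'b' }
P is not nullable (ε ∉ FIRST(P)), so stop here.
FIRST(P P L) = { 'b' }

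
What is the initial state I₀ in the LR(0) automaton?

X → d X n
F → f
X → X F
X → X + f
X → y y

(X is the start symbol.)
{ [X → . X + f], [X → . X F], [X → . d X n], [X → . y y], [X' → . X] }

First, augment the grammar with X' → X
I₀ = CLOSURE({ [X' → . X] }):
  [X' → . X] has the dot before X: add [X → . d X n], [X → . X F], [X → . X + f], [X → . y y]
No further items can be added.

I₀ = { [X → . X + f], [X → . X F], [X → . d X n], [X → . y y], [X' → . X] }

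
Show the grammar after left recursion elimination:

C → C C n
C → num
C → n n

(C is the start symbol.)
C is directly left-recursive. The standard transformation for
  A → A α₁ | ... | A α_m | β₁ | ... | β_n
is
  A  → β₁ A' | ... | β_n A'
  A' → α₁ A' | ... | α_m A' | ε

C → num becomes C → num C'
C → n n becomes C → n n C'
C → C C n becomes C' → C n C'
Add C' → ε

Resulting grammar:
C → num C'
C → n n C'
C' → C n C'
C' → ε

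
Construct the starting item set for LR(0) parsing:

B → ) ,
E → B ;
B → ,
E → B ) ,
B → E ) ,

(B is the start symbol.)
{ [B → . ) ,], [B → . ,], [B → . E ) ,], [B' → . B], [E → . B ) ,], [E → . B ;] }

First, augment the grammar with B' → B
I₀ = CLOSURE({ [B' → . B] }):
  [B' → . B] has the dot before B: add [B → . ) ,], [B → . ,], [B → . E ) ,]
  [B → . E ) ,] has the dot before E: add [E → . B ;], [E → . B ) ,]
No further items can be added.

I₀ = { [B → . ) ,], [B → . ,], [B → . E ) ,], [B' → . B], [E → . B ) ,], [E → . B ;] }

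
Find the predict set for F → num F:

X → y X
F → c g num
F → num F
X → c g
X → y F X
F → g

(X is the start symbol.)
PREDICT(F → num F) = (FIRST(RHS) \ {ε}) ∪ (FOLLOW(F) if ε ∈ FIRST(RHS), i.e. RHS ⇒* ε)
FIRST(num F) = { 'num' }
ε ∉ FIRST(num F), so FOLLOW(F) is not added.
PREDICT(F → num F) = { 'num' }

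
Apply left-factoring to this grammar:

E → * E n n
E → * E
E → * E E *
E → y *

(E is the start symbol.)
Left-factoring transforms A → αβ₁ | αβ₂ into A → αA' and A' → β₁ | β₂
(α is the longest common prefix among the alternatives). Repeat until
no nonterminal has two alternatives with a common prefix.

Round 1: E has alternatives sharing prefix '* E'. Introduce E': E → * E E'
  Add: E' → n n
  Add: E' → ε
  Add: E' → E *

No remaining common prefixes — done.

Resulting grammar:
E → * E E'
E' → n n
E' → ε
E' → E *
E → y *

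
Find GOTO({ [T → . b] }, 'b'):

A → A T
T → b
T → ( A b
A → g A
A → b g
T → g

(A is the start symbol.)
GOTO(I, 'b') = CLOSURE({ [A → αX.β] : [A → α.Xβ] ∈ I, X = 'b' })

Items with dot before 'b', with the dot advanced:
  [T → . b] → [T → b .]
Closure adds nothing (no advanced item has the dot before a non-terminal).

GOTO = { [T → b .] }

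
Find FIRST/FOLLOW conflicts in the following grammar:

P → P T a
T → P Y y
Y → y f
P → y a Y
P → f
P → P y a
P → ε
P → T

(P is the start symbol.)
A FIRST/FOLLOW conflict occurs when a non-terminal N has a nullable alternative N → β (β ⇒* ε) and another alternative N → α with FIRST(α) ∩ FOLLOW(N) ≠ ∅: on such a lookahead the parser cannot decide between expanding α and letting N vanish via β.

Nullable non-terminals: P.
FIRST sets used below: FIRST(P) = { 'f', 'y', ε }, FIRST(T) = { 'f', 'y' }

P: nullable alternative(s) P → ε; FOLLOW(P) = { $, 'f', 'y' }
  P → P T a: FIRST \ {ε} = { 'f', 'y' } — overlaps FOLLOW(P) on { 'f', 'y' }: CONFLICT
  P → y a Y: FIRST \ {ε} = { 'y' } — overlaps FOLLOW(P) on { 'y' }: CONFLICT
  P → f: FIRST \ {ε} = { 'f' } — overlaps FOLLOW(P) on { 'f' }: CONFLICT
  P → P y a: FIRST \ {ε} = { 'f', 'y' } — overlaps FOLLOW(P) on { 'f', 'y' }: CONFLICT
  P → ε: FIRST \ {ε} = { } — this is the only nullable alternative, skip
  P → T: FIRST \ {ε} = { 'f', 'y' } — overlaps FOLLOW(P) on { 'f', 'y' }: CONFLICT

T, Y have no nullable alternative, so no FIRST/FOLLOW check is needed there.

So the grammar has 5 FIRST/FOLLOW conflicts (marked CONFLICT above).

Answer: Yes. P → P T a with FOLLOW(P) on { 'f', 'y' }; P → y a Y with FOLLOW(P) on { 'y' }; P → f with FOLLOW(P) on { 'f' }; P → P y a with FOLLOW(P) on { 'f', 'y' }; P → T with FOLLOW(P) on { 'f', 'y' }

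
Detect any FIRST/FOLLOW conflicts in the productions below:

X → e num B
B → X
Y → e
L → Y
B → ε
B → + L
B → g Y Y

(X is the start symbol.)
A FIRST/FOLLOW conflict occurs when a non-terminal N has a nullable alternative N → β (β ⇒* ε) and another alternative N → α with FIRST(α) ∩ FOLLOW(N) ≠ ∅: on such a lookahead the parser cannot decide between expanding α and letting N vanish via β.

Nullable non-terminals: B.
FIRST sets used below: FIRST(X) = { 'e' }

B: nullable alternative(s) B → ε; FOLLOW(B) = { $ }
  B → X: FIRST \ {ε} = { 'e' } — disjoint from FOLLOW(B)
  B → ε: FIRST \ {ε} = { } — this is the only nullable alternative, skip
  B → + L: FIRST \ {ε} = { '+' } — disjoint from FOLLOW(B)
  B → g Y Y: FIRST \ {ε} = { 'g' } — disjoint from FOLLOW(B)

L, X, Y have no nullable alternative, so no FIRST/FOLLOW check is needed there.

No FIRST/FOLLOW conflicts found.

Answer: No FIRST/FOLLOW conflicts.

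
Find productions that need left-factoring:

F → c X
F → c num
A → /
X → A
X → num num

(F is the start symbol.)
Left-factoring is needed when two productions for the same non-terminal
share a common prefix on the right-hand side.

Productions for F:
  F → c X
  F → c num
Productions for X:
  X → A
  X → num num

Found common prefix 'c' in productions for F

Answer: Yes, F has productions with common prefix 'c'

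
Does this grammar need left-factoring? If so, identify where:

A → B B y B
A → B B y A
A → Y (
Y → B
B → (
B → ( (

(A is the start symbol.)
Yes, A has productions with common prefix 'B B y'; B has productions with common prefix '('

Left-factoring is needed when two productions for the same non-terminal
share a common prefix on the right-hand side.

Productions for A:
  A → B B y B
  A → B B y A
  A → Y (
Productions for B:
  B → (
  B → ( (

Found common prefix 'B B y' in productions for A
Found common prefix '(' in productions for B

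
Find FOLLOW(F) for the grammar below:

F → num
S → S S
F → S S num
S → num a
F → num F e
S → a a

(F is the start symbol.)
To compute FOLLOW(F), find every occurrence of F on a right-hand side N → α F β: add FIRST(β) \ {ε}, and if β is empty or nullable also add FOLLOW(N). Iterate to a fixed point.

F is the start symbol, so $ ∈ FOLLOW(F).
In F → num F e: F is followed by e, add FIRST(e) \ {ε} = { 'e' }

Taking the union: FOLLOW(F) = { $, 'e' }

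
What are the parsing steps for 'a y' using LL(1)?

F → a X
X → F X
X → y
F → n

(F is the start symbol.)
Stack is shown with the top on the left.

Stack  Input  Action
--------------------
F $    a y $  output F → a X
a X $  a y $  match 'a'
X $    y $    output X → y
y $    y $    match 'y'
$      $      accept

The string is accepted.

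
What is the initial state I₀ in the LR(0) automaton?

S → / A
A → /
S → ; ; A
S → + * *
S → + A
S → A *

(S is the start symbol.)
First, augment the grammar with S' → S
I₀ = CLOSURE({ [S' → . S] }):
  [S' → . S] has the dot before S: add [S → . / A], [S → . ; ; A], [S → . + * *], [S → . + A], [S → . A *]
  [S → . A *] has the dot before A: add [A → . /]
No further items can be added.

I₀ = { [A → . /], [S → . + * *], [S → . + A], [S → . / A], [S → . ; ; A], [S → . A *], [S' → . S] }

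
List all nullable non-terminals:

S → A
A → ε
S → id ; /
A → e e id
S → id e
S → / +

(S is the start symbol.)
{ 'A', 'S' }

A non-terminal is nullable if it can derive ε (the empty string): either it has an ε-production, or it has a production whose right-hand side consists entirely of nullable non-terminals.

ε-productions: A → ε
So A is immediately nullable.
S → A: every symbol on the right is nullable, so S is nullable too.
Every non-terminal is now nullable.
Nullable = { 'A', 'S' }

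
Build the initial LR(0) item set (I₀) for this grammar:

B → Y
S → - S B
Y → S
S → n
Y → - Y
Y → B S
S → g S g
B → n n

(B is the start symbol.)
First, augment the grammar with B' → B
I₀ = CLOSURE({ [B' → . B] }):
  [B' → . B] has the dot before B: add [B → . Y], [B → . n n]
  [B → . Y] has the dot before Y: add [Y → . S], [Y → . - Y], [Y → . B S]
  [Y → . S] has the dot before S: add [S → . - S B], [S → . n], [S → . g S g]
No further items can be added.

I₀ = { [B → . Y], [B → . n n], [B' → . B], [S → . - S B], [S → . g S g], [S → . n], [Y → . - Y], [Y → . B S], [Y → . S] }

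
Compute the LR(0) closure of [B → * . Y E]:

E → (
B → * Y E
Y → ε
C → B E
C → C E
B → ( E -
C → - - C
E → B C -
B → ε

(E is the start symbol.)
{ [B → * . Y E], [Y → .] }

Start with: [B → * . Y E]
  [B → * . Y E] has the dot before Y: add [Y → .]
No further items can be added.

CLOSURE = { [B → * . Y E], [Y → .] }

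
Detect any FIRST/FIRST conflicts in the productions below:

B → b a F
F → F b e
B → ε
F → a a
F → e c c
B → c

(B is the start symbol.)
A FIRST/FIRST conflict occurs when two productions N → α and N → β for the same non-terminal have FIRST(α) ∩ FIRST(β) ≠ ∅ (with ε ∈ FIRST of a nullable right-hand side, so two nullable alternatives also conflict).

FIRST sets of the non-terminals at (or reachable through a nullable prefix from) the front of some alternative:
  FIRST(F) = { 'a', 'e' }

Productions for B:
  B → b a F: FIRST = { 'b' }
  B → ε: FIRST = { ε }
  B → c: FIRST = { 'c' }
Productions for F:
  F → F b e: FIRST = { 'a', 'e' }
  F → a a: FIRST = { 'a' }
  F → e c c: FIRST = { 'e' }

Conflict for F: F → F b e and F → a a
  Overlap: { 'a' }
Conflict for F: F → F b e and F → e c c
  Overlap: { 'e' }

Answer: Yes. F → F b e / F → a a on { 'a' }; F → F b e / F → e c c on { 'e' }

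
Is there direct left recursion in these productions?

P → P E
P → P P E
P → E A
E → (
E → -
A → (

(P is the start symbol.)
Direct left recursion occurs when N → N α for some non-terminal N (the right-hand side begins with the left-hand side itself).

P → P E: LEFT RECURSIVE (starts with P)
P → P P E: LEFT RECURSIVE (starts with P)
P → E A: starts with E
E → (: starts with '('
E → -: starts with '-'
A → (: starts with '('

The grammar has direct left recursion on: P.

Answer: Yes, P is left-recursive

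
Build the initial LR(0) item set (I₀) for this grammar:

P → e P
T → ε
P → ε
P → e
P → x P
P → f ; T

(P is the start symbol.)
{ [P → . e P], [P → . e], [P → . f ; T], [P → . x P], [P → .], [P' → . P] }

First, augment the grammar with P' → P
I₀ = CLOSURE({ [P' → . P] }):
  [P' → . P] has the dot before P: add [P → . e P], [P → .], [P → . e], [P → . x P], [P → . f ; T]
No further items can be added.

I₀ = { [P → . e P], [P → . e], [P → . f ; T], [P → . x P], [P → .], [P' → . P] }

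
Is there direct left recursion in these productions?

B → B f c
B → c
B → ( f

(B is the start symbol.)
Yes, B is left-recursive

B → B f c: LEFT RECURSIVE (starts with B)
B → c: starts with c
B → ( f: starts with '('

The grammar has direct left recursion on: B.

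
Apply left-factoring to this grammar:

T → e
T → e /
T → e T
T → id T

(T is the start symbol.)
T → e T'
T' → ε
T' → /
T' → T
T → id T

Left-factoring transforms A → αβ₁ | αβ₂ into A → αA' and A' → β₁ | β₂
(α is the longest common prefix among the alternatives). Repeat until
no nonterminal has two alternatives with a common prefix.

Round 1: T has alternatives sharing prefix 'e'. Introduce T': T → e T'
  Add: T' → ε
  Add: T' → /
  Add: T' → T

No remaining common prefixes — done.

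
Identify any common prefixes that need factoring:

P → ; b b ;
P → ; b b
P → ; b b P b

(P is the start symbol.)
Left-factoring is needed when two productions for the same non-terminal
share a common prefix on the right-hand side.

Productions for P:
  P → ; b b ;
  P → ; b b
  P → ; b b P b

Found common prefix '; b b' in productions for P

Answer: Yes, P has productions with common prefix '; b b'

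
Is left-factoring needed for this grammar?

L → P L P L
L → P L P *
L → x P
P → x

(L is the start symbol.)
Yes, L has productions with common prefix 'P L P'

Left-factoring is needed when two productions for the same non-terminal
share a common prefix on the right-hand side.

Productions for L:
  L → P L P L
  L → P L P *
  L → x P

Found common prefix 'P L P' in productions for L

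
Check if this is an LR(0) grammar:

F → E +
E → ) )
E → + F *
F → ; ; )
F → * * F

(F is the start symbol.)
Yes, the grammar is LR(0)

Augment with F' → F and build the canonical LR(0) collection (I0 = CLOSURE({[F' → . F]}), then GOTO on every symbol after a dot until no new states appear). It has 15 states:
  I0: { [E → . ) )], [E → . + F *], [F → . * * F], [F → . ; ; )], [F → . E +], [F' → . F] }  — shift
  I1: { [E → ) . )] }  — shift
  I2: { [F → * . * F] }  — shift
  I3: { [E → + . F *], [E → . ) )], [E → . + F *], [F → . * * F], [F → . ; ; )], [F → . E +] }  — shift
  I4: { [F → ; . ; )] }  — shift
  I5: { [F → E . +] }  — shift
  I6: { [F' → F .] }  — accept
  I7: { [F → E + .] }  — reduce
  I8: { [F → ; ; . )] }  — shift
  I9: { [F → ; ; ) .] }  — reduce
  I10: { [E → + F . *] }  — shift
  I11: { [E → + F * .] }  — reduce
  I12: { [E → . ) )], [E → . + F *], [F → * * . F], [F → . * * F], [F → . ; ; )], [F → . E +] }  — shift
  I13: { [F → * * F .] }  — reduce
  I14: { [E → ) ) .] }  — reduce

Every state is either a pure shift/goto state or contains exactly one complete item and nothing to shift — no conflicts. The grammar is LR(0).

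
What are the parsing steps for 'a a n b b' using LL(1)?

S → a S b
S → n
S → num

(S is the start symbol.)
Stack is shown with the top on the left.

Stack      Input        Action
------------------------------
S $        a a n b b $  output S → a S b
a S b $    a a n b b $  match 'a'
S b $      a n b b $    output S → a S b
a S b b $  a n b b $    match 'a'
S b b $    n b b $      output S → n
n b b $    n b b $      match 'n'
b b $      b b $        match 'b'
b $        b $          match 'b'
$          $            accept

The string is accepted.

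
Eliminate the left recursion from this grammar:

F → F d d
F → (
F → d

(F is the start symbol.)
F → ( F'
F → d F'
F' → d d F'
F' → ε

F is directly left-recursive. The standard transformation for
  A → A α₁ | ... | A α_m | β₁ | ... | β_n
is
  A  → β₁ A' | ... | β_n A'
  A' → α₁ A' | ... | α_m A' | ε

F → ( becomes F → ( F'
F → d becomes F → d F'
F → F d d becomes F' → d d F'
Add F' → ε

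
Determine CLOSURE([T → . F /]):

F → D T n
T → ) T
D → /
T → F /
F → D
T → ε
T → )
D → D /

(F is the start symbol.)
Start with: [T → . F /]
  [T → . F /] has the dot before F: add [F → . D T n], [F → . D]
  [F → . D T n] has the dot before D: add [D → . /], [D → . D /]
No further items can be added.

CLOSURE = { [D → . /], [D → . D /], [F → . D T n], [F → . D], [T → . F /] }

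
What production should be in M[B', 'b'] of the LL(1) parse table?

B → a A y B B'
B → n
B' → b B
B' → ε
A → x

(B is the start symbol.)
To find M[B', 'b'], we find productions for B' where 'b' is in the predict set (PREDICT(N → α) = (FIRST(α) \ {ε}) ∪ (FOLLOW(N) if α ⇒* ε)).

Relevant sets:
  FOLLOW(B') = { $, 'b' }

B' → b B: PREDICT = { 'b' }
  'b' is in predict set, so this production goes in M[B', 'b']
B' → ε: PREDICT = { $, 'b' }
  'b' is in predict set, so this production goes in M[B', 'b']

M[B', 'b'] = B' → b B, B' → ε  (a multiply-defined cell — the grammar is not LL(1))

Answer: B' → b B, B' → ε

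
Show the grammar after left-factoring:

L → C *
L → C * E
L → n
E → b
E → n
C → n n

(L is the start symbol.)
L → C * L'
L' → ε
L' → E
L → n
E → b
E → n
C → n n

Left-factoring transforms A → αβ₁ | αβ₂ into A → αA' and A' → β₁ | β₂
(α is the longest common prefix among the alternatives). Repeat until
no nonterminal has two alternatives with a common prefix.

Round 1: L has alternatives sharing prefix 'C *'. Introduce L': L → C * L'
  Add: L' → ε
  Add: L' → E

No remaining common prefixes — done.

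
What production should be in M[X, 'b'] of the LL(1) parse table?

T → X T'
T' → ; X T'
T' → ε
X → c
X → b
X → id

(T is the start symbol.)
X → b

To find M[X, 'b'], we find productions for X where 'b' is in the predict set (PREDICT(N → α) = (FIRST(α) \ {ε}) ∪ (FOLLOW(N) if α ⇒* ε)).

X → c: PREDICT = { 'c' }
X → b: PREDICT = { 'b' }
  'b' is in predict set, so this production goes in M[X, 'b']
X → id: PREDICT = { 'id' }

M[X, 'b'] = X → b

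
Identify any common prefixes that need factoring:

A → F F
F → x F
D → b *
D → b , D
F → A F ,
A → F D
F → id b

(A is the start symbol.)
Yes, A has productions with common prefix 'F'; D has productions with common prefix 'b'

Left-factoring is needed when two productions for the same non-terminal
share a common prefix on the right-hand side.

Productions for A:
  A → F F
  A → F D
Productions for F:
  F → x F
  F → A F ,
  F → id b
Productions for D:
  D → b *
  D → b , D

Found common prefix 'F' in productions for A
Found common prefix 'b' in productions for D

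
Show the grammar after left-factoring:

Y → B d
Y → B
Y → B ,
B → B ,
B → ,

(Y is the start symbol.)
Y → B Y'
Y' → d
Y' → ε
Y' → ,
B → B ,
B → ,

Left-factoring transforms A → αβ₁ | αβ₂ into A → αA' and A' → β₁ | β₂
(α is the longest common prefix among the alternatives). Repeat until
no nonterminal has two alternatives with a common prefix.

Round 1: Y has alternatives sharing prefix 'B'. Introduce Y': Y → B Y'
  Add: Y' → d
  Add: Y' → ε
  Add: Y' → ,

No remaining common prefixes — done.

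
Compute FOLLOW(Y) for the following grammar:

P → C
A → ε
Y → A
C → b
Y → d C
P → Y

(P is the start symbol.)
To compute FOLLOW(Y), find every occurrence of Y on a right-hand side N → α Y β: add FIRST(β) \ {ε}, and if β is empty or nullable also add FOLLOW(N). Iterate to a fixed point.

In P → Y: Y is at the end, add FOLLOW(P)

The FOLLOW sets referred to above (computed the same way, to a fixed point):
  FOLLOW(P) = { $ }

Taking the union: FOLLOW(Y) = { $ }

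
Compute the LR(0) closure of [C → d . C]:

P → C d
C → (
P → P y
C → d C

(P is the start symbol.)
To compute CLOSURE, for each item [A → α.Bβ] where B is a non-terminal, add [B → .γ] for all productions B → γ; repeat for the newly added items until nothing changes.

Start with: [C → d . C]
  [C → d . C] has the dot before C: add [C → . (], [C → . d C]
No further items can be added.

CLOSURE = { [C → . (], [C → . d C], [C → d . C] }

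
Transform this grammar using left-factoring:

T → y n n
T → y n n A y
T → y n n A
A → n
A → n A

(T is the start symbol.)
T → y n n T'
T' → ε
T' → A T''
T'' → y
T'' → ε
A → n A'
A' → ε
A' → A

Left-factoring transforms A → αβ₁ | αβ₂ into A → αA' and A' → β₁ | β₂
(α is the longest common prefix among the alternatives). Repeat until
no nonterminal has two alternatives with a common prefix.

Round 1: T has alternatives sharing prefix 'y n n'. Introduce T': T → y n n T'
  Add: T' → ε
  Add: T' → A y
  Add: T' → A

Round 2: T' has alternatives sharing prefix 'A'. Introduce T'': T' → A T''
  Add: T'' → y
  Add: T'' → ε

Round 3: A has alternatives sharing prefix 'n'. Introduce A': A → n A'
  Add: A' → ε
  Add: A' → A

No remaining common prefixes — done.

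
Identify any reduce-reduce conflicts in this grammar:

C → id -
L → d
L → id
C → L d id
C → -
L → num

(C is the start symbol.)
Augment with C' → C and build the canonical LR(0) collection (I0 = CLOSURE({[C' → . C]}), then GOTO on every symbol after a dot until no new states appear). It has 10 states:
  I0: { [C → . -], [C → . L d id], [C → . id -], [C' → . C], [L → . d], [L → . id], [L → . num] }  — shift
  I1: { [C → - .] }  — reduce
  I2: { [C' → C .] }  — accept
  I3: { [C → L . d id] }  — shift
  I4: { [L → d .] }  — reduce
  I5: { [C → id . -], [L → id .] }  — shift, reduce
  I6: { [L → num .] }  — reduce
  I7: { [C → id - .] }  — reduce
  I8: { [C → L d . id] }  — shift
  I9: { [C → L d id .] }  — reduce

No state contains more than one complete item.

Answer: No reduce-reduce conflicts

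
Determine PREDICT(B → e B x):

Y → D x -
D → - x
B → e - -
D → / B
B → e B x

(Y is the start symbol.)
{ 'e' }

PREDICT(B → e B x) = (FIRST(RHS) \ {ε}) ∪ (FOLLOW(B) if ε ∈ FIRST(RHS), i.e. RHS ⇒* ε)
FIRST(e B x) = { 'e' }
ε ∉ FIRST(e B x), so FOLLOW(B) is not added.
PREDICT(B → e B x) = { 'e' }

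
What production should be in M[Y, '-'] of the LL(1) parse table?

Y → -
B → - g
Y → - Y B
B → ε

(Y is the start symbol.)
To find M[Y, '-'], we find productions for Y where '-' is in the predict set (PREDICT(N → α) = (FIRST(α) \ {ε}) ∪ (FOLLOW(N) if α ⇒* ε)).

Y → -: PREDICT = { '-' }
  '-' is in predict set, so this production goes in M[Y, '-']
Y → - Y B: PREDICT = { '-' }
  '-' is in predict set, so this production goes in M[Y, '-']

M[Y, '-'] = Y → -, Y → - Y B  (a multiply-defined cell — the grammar is not LL(1))

Answer: Y → -, Y → - Y B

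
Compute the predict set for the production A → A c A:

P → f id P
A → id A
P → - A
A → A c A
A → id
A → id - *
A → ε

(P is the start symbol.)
PREDICT(A → A c A) = (FIRST(RHS) \ {ε}) ∪ (FOLLOW(A) if ε ∈ FIRST(RHS), i.e. RHS ⇒* ε)
FIRST(A) = { 'c', 'id', ε }
FIRST(A c A) = { 'c', 'id' }
ε ∉ FIRST(A c A), so FOLLOW(A) is not added.
PREDICT(A → A c A) = { 'c', 'id' }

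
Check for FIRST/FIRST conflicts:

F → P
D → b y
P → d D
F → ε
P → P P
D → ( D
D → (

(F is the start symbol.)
A FIRST/FIRST conflict occurs when two productions N → α and N → β for the same non-terminal have FIRST(α) ∩ FIRST(β) ≠ ∅ (with ε ∈ FIRST of a nullable right-hand side, so two nullable alternatives also conflict).

FIRST sets of the non-terminals at (or reachable through a nullable prefix from) the front of some alternative:
  FIRST(P) = { 'd' }

Productions for F:
  F → P: FIRST = { 'd' }
  F → ε: FIRST = { ε }
Productions for D:
  D → b y: FIRST = { 'b' }
  D → ( D: FIRST = { '(' }
  D → (: FIRST = { '(' }
Productions for P:
  P → d D: FIRST = { 'd' }
  P → P P: FIRST = { 'd' }

Conflict for D: D → ( D and D → (
  Overlap: { '(' }
Conflict for P: P → d D and P → P P
  Overlap: { 'd' }

Answer: Yes. D → '(' D / D → '(' on { '(' }; P → d D / P → P P on { 'd' }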